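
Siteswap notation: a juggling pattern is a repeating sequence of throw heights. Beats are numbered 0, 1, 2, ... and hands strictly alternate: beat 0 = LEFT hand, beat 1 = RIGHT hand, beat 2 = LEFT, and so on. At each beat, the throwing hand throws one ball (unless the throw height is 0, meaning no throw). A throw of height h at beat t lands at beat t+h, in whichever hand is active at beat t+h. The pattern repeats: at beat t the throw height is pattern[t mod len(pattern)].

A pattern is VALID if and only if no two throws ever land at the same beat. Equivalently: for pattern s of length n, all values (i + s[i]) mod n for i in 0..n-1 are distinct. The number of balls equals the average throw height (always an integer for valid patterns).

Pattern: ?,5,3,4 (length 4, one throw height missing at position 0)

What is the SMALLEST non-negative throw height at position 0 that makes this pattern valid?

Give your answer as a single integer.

Answer: 0

Derivation:
i=0: s[i]=? (unknown)
i=1: (1 + 5) mod 4 = 2
i=2: (2 + 3) mod 4 = 1
i=3: (3 + 4) mod 4 = 3
Known residues: [1, 2, 3]; need a permutation of 0..3, so missing residue r = 0
Need (0 + s) mod 4 = 0; smallest s = (0 - 0) mod 4 = 0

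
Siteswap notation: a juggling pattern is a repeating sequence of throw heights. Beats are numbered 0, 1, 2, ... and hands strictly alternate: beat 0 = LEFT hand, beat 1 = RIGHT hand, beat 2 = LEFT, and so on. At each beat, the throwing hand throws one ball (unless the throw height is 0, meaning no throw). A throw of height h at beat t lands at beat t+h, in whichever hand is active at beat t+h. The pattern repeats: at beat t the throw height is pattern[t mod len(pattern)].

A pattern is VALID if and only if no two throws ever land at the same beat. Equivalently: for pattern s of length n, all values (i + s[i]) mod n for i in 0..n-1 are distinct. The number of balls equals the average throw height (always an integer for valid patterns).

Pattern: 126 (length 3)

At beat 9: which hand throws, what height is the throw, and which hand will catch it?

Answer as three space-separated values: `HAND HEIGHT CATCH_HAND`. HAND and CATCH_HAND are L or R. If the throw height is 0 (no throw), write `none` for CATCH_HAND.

Answer: R 1 L

Derivation:
Beat 9: 9 mod 2 = 1, so hand = R
Throw height = pattern[9 mod 3] = pattern[0] = 1
Lands at beat 9+1=10, 10 mod 2 = 0, so catch hand = L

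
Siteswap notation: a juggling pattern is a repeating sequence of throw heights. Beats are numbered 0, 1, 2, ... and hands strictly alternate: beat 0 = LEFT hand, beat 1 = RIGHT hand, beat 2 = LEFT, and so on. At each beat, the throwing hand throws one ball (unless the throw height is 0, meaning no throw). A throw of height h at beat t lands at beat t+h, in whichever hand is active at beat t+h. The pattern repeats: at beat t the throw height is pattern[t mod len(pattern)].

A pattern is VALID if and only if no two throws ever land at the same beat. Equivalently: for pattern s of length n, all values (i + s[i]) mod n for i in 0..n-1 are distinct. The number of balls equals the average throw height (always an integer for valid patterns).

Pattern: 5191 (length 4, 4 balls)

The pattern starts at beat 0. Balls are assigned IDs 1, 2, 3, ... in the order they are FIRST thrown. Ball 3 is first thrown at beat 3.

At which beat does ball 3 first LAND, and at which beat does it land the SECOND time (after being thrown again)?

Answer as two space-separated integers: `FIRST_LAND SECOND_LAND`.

Answer: 4 9

Derivation:
Beat 0 (L): throw ball1 h=5 -> lands@5:R; in-air after throw: [b1@5:R]
Beat 1 (R): throw ball2 h=1 -> lands@2:L; in-air after throw: [b2@2:L b1@5:R]
Beat 2 (L): throw ball2 h=9 -> lands@11:R; in-air after throw: [b1@5:R b2@11:R]
Beat 3 (R): throw ball3 h=1 -> lands@4:L; in-air after throw: [b3@4:L b1@5:R b2@11:R]
Beat 4 (L): throw ball3 h=5 -> lands@9:R; in-air after throw: [b1@5:R b3@9:R b2@11:R]
Beat 5 (R): throw ball1 h=1 -> lands@6:L; in-air after throw: [b1@6:L b3@9:R b2@11:R]
Beat 6 (L): throw ball1 h=9 -> lands@15:R; in-air after throw: [b3@9:R b2@11:R b1@15:R]
Beat 7 (R): throw ball4 h=1 -> lands@8:L; in-air after throw: [b4@8:L b3@9:R b2@11:R b1@15:R]
Beat 8 (L): throw ball4 h=5 -> lands@13:R; in-air after throw: [b3@9:R b2@11:R b4@13:R b1@15:R]
Beat 9 (R): throw ball3 h=1 -> lands@10:L; in-air after throw: [b3@10:L b2@11:R b4@13:R b1@15:R]
Ball 3: thrown@3 h=1 -> first land @4; rethrown@4 h=5 -> second land @9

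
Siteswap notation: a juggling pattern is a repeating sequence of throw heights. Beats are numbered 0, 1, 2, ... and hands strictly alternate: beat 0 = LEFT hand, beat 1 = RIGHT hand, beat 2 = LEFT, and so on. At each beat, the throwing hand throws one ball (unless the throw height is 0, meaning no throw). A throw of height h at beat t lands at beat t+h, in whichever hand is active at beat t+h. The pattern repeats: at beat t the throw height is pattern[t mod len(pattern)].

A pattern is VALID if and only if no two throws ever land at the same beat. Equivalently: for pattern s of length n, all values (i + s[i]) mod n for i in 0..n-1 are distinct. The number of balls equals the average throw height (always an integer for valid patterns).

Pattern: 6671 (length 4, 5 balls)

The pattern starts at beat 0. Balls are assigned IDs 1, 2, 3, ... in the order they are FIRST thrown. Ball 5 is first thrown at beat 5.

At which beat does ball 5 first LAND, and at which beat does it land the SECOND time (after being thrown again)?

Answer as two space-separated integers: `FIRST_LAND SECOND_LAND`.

Answer: 11 12

Derivation:
Beat 0 (L): throw ball1 h=6 -> lands@6:L; in-air after throw: [b1@6:L]
Beat 1 (R): throw ball2 h=6 -> lands@7:R; in-air after throw: [b1@6:L b2@7:R]
Beat 2 (L): throw ball3 h=7 -> lands@9:R; in-air after throw: [b1@6:L b2@7:R b3@9:R]
Beat 3 (R): throw ball4 h=1 -> lands@4:L; in-air after throw: [b4@4:L b1@6:L b2@7:R b3@9:R]
Beat 4 (L): throw ball4 h=6 -> lands@10:L; in-air after throw: [b1@6:L b2@7:R b3@9:R b4@10:L]
Beat 5 (R): throw ball5 h=6 -> lands@11:R; in-air after throw: [b1@6:L b2@7:R b3@9:R b4@10:L b5@11:R]
Beat 6 (L): throw ball1 h=7 -> lands@13:R; in-air after throw: [b2@7:R b3@9:R b4@10:L b5@11:R b1@13:R]
Beat 7 (R): throw ball2 h=1 -> lands@8:L; in-air after throw: [b2@8:L b3@9:R b4@10:L b5@11:R b1@13:R]
Beat 8 (L): throw ball2 h=6 -> lands@14:L; in-air after throw: [b3@9:R b4@10:L b5@11:R b1@13:R b2@14:L]
Beat 9 (R): throw ball3 h=6 -> lands@15:R; in-air after throw: [b4@10:L b5@11:R b1@13:R b2@14:L b3@15:R]
Beat 10 (L): throw ball4 h=7 -> lands@17:R; in-air after throw: [b5@11:R b1@13:R b2@14:L b3@15:R b4@17:R]
Beat 11 (R): throw ball5 h=1 -> lands@12:L; in-air after throw: [b5@12:L b1@13:R b2@14:L b3@15:R b4@17:R]
Beat 12 (L): throw ball5 h=6 -> lands@18:L; in-air after throw: [b1@13:R b2@14:L b3@15:R b4@17:R b5@18:L]
Ball 5: thrown@5 h=6 -> first land @11; rethrown@11 h=1 -> second land @12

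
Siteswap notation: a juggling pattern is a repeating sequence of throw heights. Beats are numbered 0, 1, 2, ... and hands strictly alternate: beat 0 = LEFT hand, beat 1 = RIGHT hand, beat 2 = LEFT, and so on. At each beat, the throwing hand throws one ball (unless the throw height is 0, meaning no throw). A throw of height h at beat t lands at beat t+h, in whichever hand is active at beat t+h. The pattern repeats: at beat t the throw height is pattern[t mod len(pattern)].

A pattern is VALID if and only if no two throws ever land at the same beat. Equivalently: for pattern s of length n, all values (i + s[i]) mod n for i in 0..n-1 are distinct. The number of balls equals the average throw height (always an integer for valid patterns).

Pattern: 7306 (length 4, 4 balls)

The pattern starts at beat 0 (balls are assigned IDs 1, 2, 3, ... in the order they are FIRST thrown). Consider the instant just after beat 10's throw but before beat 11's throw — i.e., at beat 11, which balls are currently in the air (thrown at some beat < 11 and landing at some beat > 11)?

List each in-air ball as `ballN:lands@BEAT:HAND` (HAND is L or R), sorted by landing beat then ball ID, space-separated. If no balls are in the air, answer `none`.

Answer: ball3:lands@12:L ball1:lands@13:R ball4:lands@15:R

Derivation:
Beat 0 (L): throw ball1 h=7 -> lands@7:R; in-air after throw: [b1@7:R]
Beat 1 (R): throw ball2 h=3 -> lands@4:L; in-air after throw: [b2@4:L b1@7:R]
Beat 3 (R): throw ball3 h=6 -> lands@9:R; in-air after throw: [b2@4:L b1@7:R b3@9:R]
Beat 4 (L): throw ball2 h=7 -> lands@11:R; in-air after throw: [b1@7:R b3@9:R b2@11:R]
Beat 5 (R): throw ball4 h=3 -> lands@8:L; in-air after throw: [b1@7:R b4@8:L b3@9:R b2@11:R]
Beat 7 (R): throw ball1 h=6 -> lands@13:R; in-air after throw: [b4@8:L b3@9:R b2@11:R b1@13:R]
Beat 8 (L): throw ball4 h=7 -> lands@15:R; in-air after throw: [b3@9:R b2@11:R b1@13:R b4@15:R]
Beat 9 (R): throw ball3 h=3 -> lands@12:L; in-air after throw: [b2@11:R b3@12:L b1@13:R b4@15:R]
Beat 11 (R): throw ball2 h=6 -> lands@17:R; in-air after throw: [b3@12:L b1@13:R b4@15:R b2@17:R]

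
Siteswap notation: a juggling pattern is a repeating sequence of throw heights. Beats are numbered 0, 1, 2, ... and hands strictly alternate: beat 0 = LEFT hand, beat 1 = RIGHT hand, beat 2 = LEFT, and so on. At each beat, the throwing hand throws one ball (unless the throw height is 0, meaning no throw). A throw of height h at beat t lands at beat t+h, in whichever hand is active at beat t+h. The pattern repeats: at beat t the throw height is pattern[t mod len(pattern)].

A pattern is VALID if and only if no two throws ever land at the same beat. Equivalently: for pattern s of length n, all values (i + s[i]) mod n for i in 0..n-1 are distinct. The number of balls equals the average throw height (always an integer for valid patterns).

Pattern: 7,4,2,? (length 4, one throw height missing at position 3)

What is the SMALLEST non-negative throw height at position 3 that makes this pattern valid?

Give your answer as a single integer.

Answer: 3

Derivation:
i=0: (0 + 7) mod 4 = 3
i=1: (1 + 4) mod 4 = 1
i=2: (2 + 2) mod 4 = 0
i=3: s[i]=? (unknown)
Known residues: [0, 1, 3]; need a permutation of 0..3, so missing residue r = 2
Need (3 + s) mod 4 = 2; smallest s = (2 - 3) mod 4 = 3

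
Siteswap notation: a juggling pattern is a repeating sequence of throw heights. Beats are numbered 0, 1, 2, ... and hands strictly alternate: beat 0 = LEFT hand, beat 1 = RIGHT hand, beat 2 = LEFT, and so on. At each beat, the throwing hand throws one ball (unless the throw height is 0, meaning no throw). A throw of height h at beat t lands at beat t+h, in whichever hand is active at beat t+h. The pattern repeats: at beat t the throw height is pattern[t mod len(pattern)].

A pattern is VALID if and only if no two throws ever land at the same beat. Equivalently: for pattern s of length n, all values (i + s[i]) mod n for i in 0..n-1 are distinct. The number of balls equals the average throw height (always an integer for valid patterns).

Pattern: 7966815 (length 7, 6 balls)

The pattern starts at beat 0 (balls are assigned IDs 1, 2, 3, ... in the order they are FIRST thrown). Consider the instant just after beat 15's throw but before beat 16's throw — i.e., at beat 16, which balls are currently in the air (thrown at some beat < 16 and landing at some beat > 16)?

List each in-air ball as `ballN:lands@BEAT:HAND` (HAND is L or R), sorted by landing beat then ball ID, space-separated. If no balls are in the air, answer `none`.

Answer: ball3:lands@17:R ball5:lands@18:L ball6:lands@19:R ball1:lands@21:R ball4:lands@24:L

Derivation:
Beat 0 (L): throw ball1 h=7 -> lands@7:R; in-air after throw: [b1@7:R]
Beat 1 (R): throw ball2 h=9 -> lands@10:L; in-air after throw: [b1@7:R b2@10:L]
Beat 2 (L): throw ball3 h=6 -> lands@8:L; in-air after throw: [b1@7:R b3@8:L b2@10:L]
Beat 3 (R): throw ball4 h=6 -> lands@9:R; in-air after throw: [b1@7:R b3@8:L b4@9:R b2@10:L]
Beat 4 (L): throw ball5 h=8 -> lands@12:L; in-air after throw: [b1@7:R b3@8:L b4@9:R b2@10:L b5@12:L]
Beat 5 (R): throw ball6 h=1 -> lands@6:L; in-air after throw: [b6@6:L b1@7:R b3@8:L b4@9:R b2@10:L b5@12:L]
Beat 6 (L): throw ball6 h=5 -> lands@11:R; in-air after throw: [b1@7:R b3@8:L b4@9:R b2@10:L b6@11:R b5@12:L]
Beat 7 (R): throw ball1 h=7 -> lands@14:L; in-air after throw: [b3@8:L b4@9:R b2@10:L b6@11:R b5@12:L b1@14:L]
Beat 8 (L): throw ball3 h=9 -> lands@17:R; in-air after throw: [b4@9:R b2@10:L b6@11:R b5@12:L b1@14:L b3@17:R]
Beat 9 (R): throw ball4 h=6 -> lands@15:R; in-air after throw: [b2@10:L b6@11:R b5@12:L b1@14:L b4@15:R b3@17:R]
Beat 10 (L): throw ball2 h=6 -> lands@16:L; in-air after throw: [b6@11:R b5@12:L b1@14:L b4@15:R b2@16:L b3@17:R]
Beat 11 (R): throw ball6 h=8 -> lands@19:R; in-air after throw: [b5@12:L b1@14:L b4@15:R b2@16:L b3@17:R b6@19:R]
Beat 12 (L): throw ball5 h=1 -> lands@13:R; in-air after throw: [b5@13:R b1@14:L b4@15:R b2@16:L b3@17:R b6@19:R]
Beat 13 (R): throw ball5 h=5 -> lands@18:L; in-air after throw: [b1@14:L b4@15:R b2@16:L b3@17:R b5@18:L b6@19:R]
Beat 14 (L): throw ball1 h=7 -> lands@21:R; in-air after throw: [b4@15:R b2@16:L b3@17:R b5@18:L b6@19:R b1@21:R]
Beat 15 (R): throw ball4 h=9 -> lands@24:L; in-air after throw: [b2@16:L b3@17:R b5@18:L b6@19:R b1@21:R b4@24:L]
Beat 16 (L): throw ball2 h=6 -> lands@22:L; in-air after throw: [b3@17:R b5@18:L b6@19:R b1@21:R b2@22:L b4@24:L]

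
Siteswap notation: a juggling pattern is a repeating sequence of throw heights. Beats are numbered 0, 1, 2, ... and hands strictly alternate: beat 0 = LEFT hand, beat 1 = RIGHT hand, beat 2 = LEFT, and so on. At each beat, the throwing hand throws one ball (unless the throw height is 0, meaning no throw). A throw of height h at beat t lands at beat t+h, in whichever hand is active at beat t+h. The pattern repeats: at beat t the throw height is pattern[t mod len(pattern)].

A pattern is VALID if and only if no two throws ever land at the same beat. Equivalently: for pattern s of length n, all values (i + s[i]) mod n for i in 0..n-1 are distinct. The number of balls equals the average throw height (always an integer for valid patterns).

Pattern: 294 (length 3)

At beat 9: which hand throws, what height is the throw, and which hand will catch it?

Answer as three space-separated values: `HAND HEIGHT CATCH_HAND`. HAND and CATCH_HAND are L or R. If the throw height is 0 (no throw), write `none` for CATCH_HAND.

Answer: R 2 R

Derivation:
Beat 9: 9 mod 2 = 1, so hand = R
Throw height = pattern[9 mod 3] = pattern[0] = 2
Lands at beat 9+2=11, 11 mod 2 = 1, so catch hand = R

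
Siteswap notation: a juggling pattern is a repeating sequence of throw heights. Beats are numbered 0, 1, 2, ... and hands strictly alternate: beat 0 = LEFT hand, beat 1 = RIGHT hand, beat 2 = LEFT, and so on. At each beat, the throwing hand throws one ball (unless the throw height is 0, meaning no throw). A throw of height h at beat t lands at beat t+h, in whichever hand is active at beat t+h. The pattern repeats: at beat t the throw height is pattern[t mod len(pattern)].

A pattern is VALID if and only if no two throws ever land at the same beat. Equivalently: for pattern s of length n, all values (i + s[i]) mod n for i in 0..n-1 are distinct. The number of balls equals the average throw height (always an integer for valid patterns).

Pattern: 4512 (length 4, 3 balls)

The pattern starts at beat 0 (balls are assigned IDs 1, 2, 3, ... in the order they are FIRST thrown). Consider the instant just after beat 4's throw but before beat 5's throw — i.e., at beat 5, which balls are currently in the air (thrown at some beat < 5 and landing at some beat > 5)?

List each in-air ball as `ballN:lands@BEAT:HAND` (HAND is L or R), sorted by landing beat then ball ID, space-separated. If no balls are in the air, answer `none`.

Answer: ball2:lands@6:L ball1:lands@8:L

Derivation:
Beat 0 (L): throw ball1 h=4 -> lands@4:L; in-air after throw: [b1@4:L]
Beat 1 (R): throw ball2 h=5 -> lands@6:L; in-air after throw: [b1@4:L b2@6:L]
Beat 2 (L): throw ball3 h=1 -> lands@3:R; in-air after throw: [b3@3:R b1@4:L b2@6:L]
Beat 3 (R): throw ball3 h=2 -> lands@5:R; in-air after throw: [b1@4:L b3@5:R b2@6:L]
Beat 4 (L): throw ball1 h=4 -> lands@8:L; in-air after throw: [b3@5:R b2@6:L b1@8:L]
Beat 5 (R): throw ball3 h=5 -> lands@10:L; in-air after throw: [b2@6:L b1@8:L b3@10:L]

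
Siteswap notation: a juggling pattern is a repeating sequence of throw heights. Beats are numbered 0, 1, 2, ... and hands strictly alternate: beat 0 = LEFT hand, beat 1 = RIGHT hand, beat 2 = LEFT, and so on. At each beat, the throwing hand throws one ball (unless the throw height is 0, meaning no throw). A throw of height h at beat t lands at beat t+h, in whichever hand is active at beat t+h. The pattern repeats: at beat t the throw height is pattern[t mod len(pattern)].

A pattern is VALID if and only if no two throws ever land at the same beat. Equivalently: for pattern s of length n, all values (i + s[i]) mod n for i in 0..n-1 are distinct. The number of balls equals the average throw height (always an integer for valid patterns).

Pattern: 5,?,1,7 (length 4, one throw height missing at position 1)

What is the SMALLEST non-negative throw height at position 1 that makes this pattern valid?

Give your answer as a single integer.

i=0: (0 + 5) mod 4 = 1
i=1: s[i]=? (unknown)
i=2: (2 + 1) mod 4 = 3
i=3: (3 + 7) mod 4 = 2
Known residues: [1, 2, 3]; need a permutation of 0..3, so missing residue r = 0
Need (1 + s) mod 4 = 0; smallest s = (0 - 1) mod 4 = 3

Answer: 3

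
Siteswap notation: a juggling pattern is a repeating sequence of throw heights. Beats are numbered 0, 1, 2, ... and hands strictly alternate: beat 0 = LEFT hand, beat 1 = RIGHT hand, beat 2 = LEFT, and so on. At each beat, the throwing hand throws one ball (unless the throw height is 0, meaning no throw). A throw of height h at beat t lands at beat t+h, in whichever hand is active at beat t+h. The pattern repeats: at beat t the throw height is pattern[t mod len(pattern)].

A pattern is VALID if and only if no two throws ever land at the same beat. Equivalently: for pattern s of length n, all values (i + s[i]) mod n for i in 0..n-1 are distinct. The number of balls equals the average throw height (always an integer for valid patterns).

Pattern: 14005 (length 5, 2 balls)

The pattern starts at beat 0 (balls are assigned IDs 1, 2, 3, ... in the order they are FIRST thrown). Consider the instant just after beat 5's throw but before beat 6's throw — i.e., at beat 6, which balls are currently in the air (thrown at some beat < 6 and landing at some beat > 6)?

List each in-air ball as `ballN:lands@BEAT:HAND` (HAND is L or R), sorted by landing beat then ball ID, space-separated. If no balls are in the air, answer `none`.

Answer: ball2:lands@9:R

Derivation:
Beat 0 (L): throw ball1 h=1 -> lands@1:R; in-air after throw: [b1@1:R]
Beat 1 (R): throw ball1 h=4 -> lands@5:R; in-air after throw: [b1@5:R]
Beat 4 (L): throw ball2 h=5 -> lands@9:R; in-air after throw: [b1@5:R b2@9:R]
Beat 5 (R): throw ball1 h=1 -> lands@6:L; in-air after throw: [b1@6:L b2@9:R]
Beat 6 (L): throw ball1 h=4 -> lands@10:L; in-air after throw: [b2@9:R b1@10:L]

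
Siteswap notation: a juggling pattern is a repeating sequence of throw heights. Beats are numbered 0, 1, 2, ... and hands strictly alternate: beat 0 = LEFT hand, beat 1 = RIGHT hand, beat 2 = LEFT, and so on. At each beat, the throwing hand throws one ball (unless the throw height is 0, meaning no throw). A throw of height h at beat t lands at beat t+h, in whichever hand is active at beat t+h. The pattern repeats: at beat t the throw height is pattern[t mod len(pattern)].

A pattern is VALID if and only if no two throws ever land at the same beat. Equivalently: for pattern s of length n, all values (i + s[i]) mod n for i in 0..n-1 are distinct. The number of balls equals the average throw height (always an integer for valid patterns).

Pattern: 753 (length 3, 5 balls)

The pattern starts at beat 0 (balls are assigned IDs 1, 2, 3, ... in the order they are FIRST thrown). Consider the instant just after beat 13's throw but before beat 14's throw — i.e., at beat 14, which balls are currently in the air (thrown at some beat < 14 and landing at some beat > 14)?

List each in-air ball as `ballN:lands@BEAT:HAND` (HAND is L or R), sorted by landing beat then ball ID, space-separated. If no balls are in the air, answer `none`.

Beat 0 (L): throw ball1 h=7 -> lands@7:R; in-air after throw: [b1@7:R]
Beat 1 (R): throw ball2 h=5 -> lands@6:L; in-air after throw: [b2@6:L b1@7:R]
Beat 2 (L): throw ball3 h=3 -> lands@5:R; in-air after throw: [b3@5:R b2@6:L b1@7:R]
Beat 3 (R): throw ball4 h=7 -> lands@10:L; in-air after throw: [b3@5:R b2@6:L b1@7:R b4@10:L]
Beat 4 (L): throw ball5 h=5 -> lands@9:R; in-air after throw: [b3@5:R b2@6:L b1@7:R b5@9:R b4@10:L]
Beat 5 (R): throw ball3 h=3 -> lands@8:L; in-air after throw: [b2@6:L b1@7:R b3@8:L b5@9:R b4@10:L]
Beat 6 (L): throw ball2 h=7 -> lands@13:R; in-air after throw: [b1@7:R b3@8:L b5@9:R b4@10:L b2@13:R]
Beat 7 (R): throw ball1 h=5 -> lands@12:L; in-air after throw: [b3@8:L b5@9:R b4@10:L b1@12:L b2@13:R]
Beat 8 (L): throw ball3 h=3 -> lands@11:R; in-air after throw: [b5@9:R b4@10:L b3@11:R b1@12:L b2@13:R]
Beat 9 (R): throw ball5 h=7 -> lands@16:L; in-air after throw: [b4@10:L b3@11:R b1@12:L b2@13:R b5@16:L]
Beat 10 (L): throw ball4 h=5 -> lands@15:R; in-air after throw: [b3@11:R b1@12:L b2@13:R b4@15:R b5@16:L]
Beat 11 (R): throw ball3 h=3 -> lands@14:L; in-air after throw: [b1@12:L b2@13:R b3@14:L b4@15:R b5@16:L]
Beat 12 (L): throw ball1 h=7 -> lands@19:R; in-air after throw: [b2@13:R b3@14:L b4@15:R b5@16:L b1@19:R]
Beat 13 (R): throw ball2 h=5 -> lands@18:L; in-air after throw: [b3@14:L b4@15:R b5@16:L b2@18:L b1@19:R]
Beat 14 (L): throw ball3 h=3 -> lands@17:R; in-air after throw: [b4@15:R b5@16:L b3@17:R b2@18:L b1@19:R]

Answer: ball4:lands@15:R ball5:lands@16:L ball2:lands@18:L ball1:lands@19:R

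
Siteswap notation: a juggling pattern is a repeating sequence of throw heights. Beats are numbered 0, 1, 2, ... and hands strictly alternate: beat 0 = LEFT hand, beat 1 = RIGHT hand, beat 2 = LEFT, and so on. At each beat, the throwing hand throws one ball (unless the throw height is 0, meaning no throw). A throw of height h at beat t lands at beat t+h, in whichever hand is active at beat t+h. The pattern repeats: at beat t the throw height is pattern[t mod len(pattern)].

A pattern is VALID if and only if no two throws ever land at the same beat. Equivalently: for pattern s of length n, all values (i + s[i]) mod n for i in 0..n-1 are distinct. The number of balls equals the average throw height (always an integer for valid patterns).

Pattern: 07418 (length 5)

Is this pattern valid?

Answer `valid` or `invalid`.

i=0: (i + s[i]) mod n = (0 + 0) mod 5 = 0
i=1: (i + s[i]) mod n = (1 + 7) mod 5 = 3
i=2: (i + s[i]) mod n = (2 + 4) mod 5 = 1
i=3: (i + s[i]) mod n = (3 + 1) mod 5 = 4
i=4: (i + s[i]) mod n = (4 + 8) mod 5 = 2
Residues: [0, 3, 1, 4, 2], distinct: True

Answer: valid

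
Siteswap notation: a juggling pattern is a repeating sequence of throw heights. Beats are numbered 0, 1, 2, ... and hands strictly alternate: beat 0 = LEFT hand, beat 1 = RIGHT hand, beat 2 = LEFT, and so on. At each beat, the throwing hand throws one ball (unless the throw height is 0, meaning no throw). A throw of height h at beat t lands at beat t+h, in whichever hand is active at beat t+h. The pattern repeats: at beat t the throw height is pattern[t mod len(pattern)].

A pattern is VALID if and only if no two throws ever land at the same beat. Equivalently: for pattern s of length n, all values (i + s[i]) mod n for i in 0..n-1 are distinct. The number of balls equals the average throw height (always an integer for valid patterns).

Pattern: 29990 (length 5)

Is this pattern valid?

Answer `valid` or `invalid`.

Answer: invalid

Derivation:
i=0: (i + s[i]) mod n = (0 + 2) mod 5 = 2
i=1: (i + s[i]) mod n = (1 + 9) mod 5 = 0
i=2: (i + s[i]) mod n = (2 + 9) mod 5 = 1
i=3: (i + s[i]) mod n = (3 + 9) mod 5 = 2
i=4: (i + s[i]) mod n = (4 + 0) mod 5 = 4
Residues: [2, 0, 1, 2, 4], distinct: False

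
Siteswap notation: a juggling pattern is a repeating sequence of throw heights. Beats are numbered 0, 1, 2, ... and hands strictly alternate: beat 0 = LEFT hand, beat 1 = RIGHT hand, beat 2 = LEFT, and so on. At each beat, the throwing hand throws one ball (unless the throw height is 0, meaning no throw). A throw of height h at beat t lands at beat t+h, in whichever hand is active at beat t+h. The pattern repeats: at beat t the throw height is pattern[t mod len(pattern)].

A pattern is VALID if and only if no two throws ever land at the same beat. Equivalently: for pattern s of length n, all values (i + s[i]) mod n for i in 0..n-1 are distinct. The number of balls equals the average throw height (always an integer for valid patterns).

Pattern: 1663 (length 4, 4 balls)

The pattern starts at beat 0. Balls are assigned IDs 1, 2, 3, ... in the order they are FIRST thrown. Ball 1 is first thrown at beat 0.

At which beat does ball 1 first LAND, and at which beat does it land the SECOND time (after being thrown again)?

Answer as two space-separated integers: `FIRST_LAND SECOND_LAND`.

Beat 0 (L): throw ball1 h=1 -> lands@1:R; in-air after throw: [b1@1:R]
Beat 1 (R): throw ball1 h=6 -> lands@7:R; in-air after throw: [b1@7:R]
Beat 2 (L): throw ball2 h=6 -> lands@8:L; in-air after throw: [b1@7:R b2@8:L]
Beat 3 (R): throw ball3 h=3 -> lands@6:L; in-air after throw: [b3@6:L b1@7:R b2@8:L]
Beat 4 (L): throw ball4 h=1 -> lands@5:R; in-air after throw: [b4@5:R b3@6:L b1@7:R b2@8:L]
Beat 5 (R): throw ball4 h=6 -> lands@11:R; in-air after throw: [b3@6:L b1@7:R b2@8:L b4@11:R]
Beat 6 (L): throw ball3 h=6 -> lands@12:L; in-air after throw: [b1@7:R b2@8:L b4@11:R b3@12:L]
Beat 7 (R): throw ball1 h=3 -> lands@10:L; in-air after throw: [b2@8:L b1@10:L b4@11:R b3@12:L]
Ball 1: thrown@0 h=1 -> first land @1; rethrown@1 h=6 -> second land @7

Answer: 1 7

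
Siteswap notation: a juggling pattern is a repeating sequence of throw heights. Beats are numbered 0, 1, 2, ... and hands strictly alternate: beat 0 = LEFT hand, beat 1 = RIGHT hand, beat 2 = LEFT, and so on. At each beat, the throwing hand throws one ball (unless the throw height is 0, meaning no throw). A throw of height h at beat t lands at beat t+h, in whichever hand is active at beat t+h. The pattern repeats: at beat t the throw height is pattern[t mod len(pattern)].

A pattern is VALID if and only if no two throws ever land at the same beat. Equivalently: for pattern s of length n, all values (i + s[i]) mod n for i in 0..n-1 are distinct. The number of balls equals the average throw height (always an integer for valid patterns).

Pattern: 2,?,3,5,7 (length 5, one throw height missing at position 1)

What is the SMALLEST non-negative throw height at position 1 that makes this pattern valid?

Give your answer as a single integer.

Answer: 3

Derivation:
i=0: (0 + 2) mod 5 = 2
i=1: s[i]=? (unknown)
i=2: (2 + 3) mod 5 = 0
i=3: (3 + 5) mod 5 = 3
i=4: (4 + 7) mod 5 = 1
Known residues: [0, 1, 2, 3]; need a permutation of 0..4, so missing residue r = 4
Need (1 + s) mod 5 = 4; smallest s = (4 - 1) mod 5 = 3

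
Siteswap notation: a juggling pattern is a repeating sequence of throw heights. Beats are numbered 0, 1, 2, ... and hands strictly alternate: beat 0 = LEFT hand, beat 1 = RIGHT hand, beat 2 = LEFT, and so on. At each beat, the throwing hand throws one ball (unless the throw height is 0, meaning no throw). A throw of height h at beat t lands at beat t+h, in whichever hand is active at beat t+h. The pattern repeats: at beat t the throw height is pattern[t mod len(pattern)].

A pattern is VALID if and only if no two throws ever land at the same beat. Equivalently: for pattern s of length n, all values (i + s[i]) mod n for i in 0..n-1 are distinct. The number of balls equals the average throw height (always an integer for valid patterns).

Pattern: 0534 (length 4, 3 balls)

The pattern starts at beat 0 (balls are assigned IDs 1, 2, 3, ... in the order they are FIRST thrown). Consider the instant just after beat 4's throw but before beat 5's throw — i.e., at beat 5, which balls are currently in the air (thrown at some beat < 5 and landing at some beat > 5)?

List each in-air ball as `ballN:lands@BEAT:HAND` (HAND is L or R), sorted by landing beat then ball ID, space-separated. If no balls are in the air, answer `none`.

Beat 1 (R): throw ball1 h=5 -> lands@6:L; in-air after throw: [b1@6:L]
Beat 2 (L): throw ball2 h=3 -> lands@5:R; in-air after throw: [b2@5:R b1@6:L]
Beat 3 (R): throw ball3 h=4 -> lands@7:R; in-air after throw: [b2@5:R b1@6:L b3@7:R]
Beat 5 (R): throw ball2 h=5 -> lands@10:L; in-air after throw: [b1@6:L b3@7:R b2@10:L]

Answer: ball1:lands@6:L ball3:lands@7:R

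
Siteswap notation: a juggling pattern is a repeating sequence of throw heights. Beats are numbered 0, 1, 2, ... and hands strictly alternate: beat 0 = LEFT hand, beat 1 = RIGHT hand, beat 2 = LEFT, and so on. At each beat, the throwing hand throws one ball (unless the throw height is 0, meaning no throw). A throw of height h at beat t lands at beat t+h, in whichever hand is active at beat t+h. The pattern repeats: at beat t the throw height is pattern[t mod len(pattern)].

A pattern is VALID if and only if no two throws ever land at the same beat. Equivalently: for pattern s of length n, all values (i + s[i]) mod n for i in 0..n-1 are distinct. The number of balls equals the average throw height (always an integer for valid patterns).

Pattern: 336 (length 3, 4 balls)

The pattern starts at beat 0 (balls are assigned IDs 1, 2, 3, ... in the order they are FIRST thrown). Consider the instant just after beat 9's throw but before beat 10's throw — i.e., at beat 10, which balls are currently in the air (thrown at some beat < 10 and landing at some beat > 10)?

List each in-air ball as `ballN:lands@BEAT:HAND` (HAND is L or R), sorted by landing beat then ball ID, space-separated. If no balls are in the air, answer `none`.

Beat 0 (L): throw ball1 h=3 -> lands@3:R; in-air after throw: [b1@3:R]
Beat 1 (R): throw ball2 h=3 -> lands@4:L; in-air after throw: [b1@3:R b2@4:L]
Beat 2 (L): throw ball3 h=6 -> lands@8:L; in-air after throw: [b1@3:R b2@4:L b3@8:L]
Beat 3 (R): throw ball1 h=3 -> lands@6:L; in-air after throw: [b2@4:L b1@6:L b3@8:L]
Beat 4 (L): throw ball2 h=3 -> lands@7:R; in-air after throw: [b1@6:L b2@7:R b3@8:L]
Beat 5 (R): throw ball4 h=6 -> lands@11:R; in-air after throw: [b1@6:L b2@7:R b3@8:L b4@11:R]
Beat 6 (L): throw ball1 h=3 -> lands@9:R; in-air after throw: [b2@7:R b3@8:L b1@9:R b4@11:R]
Beat 7 (R): throw ball2 h=3 -> lands@10:L; in-air after throw: [b3@8:L b1@9:R b2@10:L b4@11:R]
Beat 8 (L): throw ball3 h=6 -> lands@14:L; in-air after throw: [b1@9:R b2@10:L b4@11:R b3@14:L]
Beat 9 (R): throw ball1 h=3 -> lands@12:L; in-air after throw: [b2@10:L b4@11:R b1@12:L b3@14:L]
Beat 10 (L): throw ball2 h=3 -> lands@13:R; in-air after throw: [b4@11:R b1@12:L b2@13:R b3@14:L]

Answer: ball4:lands@11:R ball1:lands@12:L ball3:lands@14:L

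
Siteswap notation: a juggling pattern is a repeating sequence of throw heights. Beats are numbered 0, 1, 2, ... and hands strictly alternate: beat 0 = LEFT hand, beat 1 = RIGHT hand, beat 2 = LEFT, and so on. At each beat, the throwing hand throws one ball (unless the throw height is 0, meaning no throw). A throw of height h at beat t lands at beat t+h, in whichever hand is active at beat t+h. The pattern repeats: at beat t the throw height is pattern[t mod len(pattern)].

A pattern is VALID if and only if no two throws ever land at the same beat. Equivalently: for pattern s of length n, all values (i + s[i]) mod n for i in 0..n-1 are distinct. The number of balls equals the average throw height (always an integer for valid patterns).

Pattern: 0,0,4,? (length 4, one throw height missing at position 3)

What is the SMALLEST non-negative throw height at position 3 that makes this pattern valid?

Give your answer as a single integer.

Answer: 0

Derivation:
i=0: (0 + 0) mod 4 = 0
i=1: (1 + 0) mod 4 = 1
i=2: (2 + 4) mod 4 = 2
i=3: s[i]=? (unknown)
Known residues: [0, 1, 2]; need a permutation of 0..3, so missing residue r = 3
Need (3 + s) mod 4 = 3; smallest s = (3 - 3) mod 4 = 0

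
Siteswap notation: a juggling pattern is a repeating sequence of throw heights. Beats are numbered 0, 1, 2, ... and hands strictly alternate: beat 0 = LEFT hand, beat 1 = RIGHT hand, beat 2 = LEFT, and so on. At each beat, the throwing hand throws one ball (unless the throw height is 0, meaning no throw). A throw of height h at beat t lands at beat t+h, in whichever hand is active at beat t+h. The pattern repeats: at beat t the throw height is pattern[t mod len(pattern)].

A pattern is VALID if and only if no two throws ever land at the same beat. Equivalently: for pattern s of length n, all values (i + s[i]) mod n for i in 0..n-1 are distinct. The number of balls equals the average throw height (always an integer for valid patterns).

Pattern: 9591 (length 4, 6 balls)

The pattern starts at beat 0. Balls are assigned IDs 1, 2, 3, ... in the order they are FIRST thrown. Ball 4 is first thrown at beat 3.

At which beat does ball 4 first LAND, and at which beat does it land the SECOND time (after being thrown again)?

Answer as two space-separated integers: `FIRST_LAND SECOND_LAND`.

Answer: 4 13

Derivation:
Beat 0 (L): throw ball1 h=9 -> lands@9:R; in-air after throw: [b1@9:R]
Beat 1 (R): throw ball2 h=5 -> lands@6:L; in-air after throw: [b2@6:L b1@9:R]
Beat 2 (L): throw ball3 h=9 -> lands@11:R; in-air after throw: [b2@6:L b1@9:R b3@11:R]
Beat 3 (R): throw ball4 h=1 -> lands@4:L; in-air after throw: [b4@4:L b2@6:L b1@9:R b3@11:R]
Beat 4 (L): throw ball4 h=9 -> lands@13:R; in-air after throw: [b2@6:L b1@9:R b3@11:R b4@13:R]
Beat 5 (R): throw ball5 h=5 -> lands@10:L; in-air after throw: [b2@6:L b1@9:R b5@10:L b3@11:R b4@13:R]
Beat 6 (L): throw ball2 h=9 -> lands@15:R; in-air after throw: [b1@9:R b5@10:L b3@11:R b4@13:R b2@15:R]
Beat 7 (R): throw ball6 h=1 -> lands@8:L; in-air after throw: [b6@8:L b1@9:R b5@10:L b3@11:R b4@13:R b2@15:R]
Beat 8 (L): throw ball6 h=9 -> lands@17:R; in-air after throw: [b1@9:R b5@10:L b3@11:R b4@13:R b2@15:R b6@17:R]
Beat 9 (R): throw ball1 h=5 -> lands@14:L; in-air after throw: [b5@10:L b3@11:R b4@13:R b1@14:L b2@15:R b6@17:R]
Beat 10 (L): throw ball5 h=9 -> lands@19:R; in-air after throw: [b3@11:R b4@13:R b1@14:L b2@15:R b6@17:R b5@19:R]
Beat 11 (R): throw ball3 h=1 -> lands@12:L; in-air after throw: [b3@12:L b4@13:R b1@14:L b2@15:R b6@17:R b5@19:R]
Beat 12 (L): throw ball3 h=9 -> lands@21:R; in-air after throw: [b4@13:R b1@14:L b2@15:R b6@17:R b5@19:R b3@21:R]
Beat 13 (R): throw ball4 h=5 -> lands@18:L; in-air after throw: [b1@14:L b2@15:R b6@17:R b4@18:L b5@19:R b3@21:R]
Ball 4: thrown@3 h=1 -> first land @4; rethrown@4 h=9 -> second land @13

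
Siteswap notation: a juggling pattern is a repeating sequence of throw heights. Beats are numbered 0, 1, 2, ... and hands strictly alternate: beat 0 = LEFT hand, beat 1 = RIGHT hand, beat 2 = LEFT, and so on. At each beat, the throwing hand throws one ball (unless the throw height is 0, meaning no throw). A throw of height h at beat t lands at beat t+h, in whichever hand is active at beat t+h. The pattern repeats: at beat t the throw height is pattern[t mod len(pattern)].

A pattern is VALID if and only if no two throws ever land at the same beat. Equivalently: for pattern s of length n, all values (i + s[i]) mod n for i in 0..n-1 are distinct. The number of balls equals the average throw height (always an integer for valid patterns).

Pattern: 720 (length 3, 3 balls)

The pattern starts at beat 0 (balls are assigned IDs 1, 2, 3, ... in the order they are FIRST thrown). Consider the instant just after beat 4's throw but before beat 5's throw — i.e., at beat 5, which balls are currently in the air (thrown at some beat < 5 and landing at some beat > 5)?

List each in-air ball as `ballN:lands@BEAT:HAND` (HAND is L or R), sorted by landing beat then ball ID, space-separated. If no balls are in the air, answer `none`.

Answer: ball3:lands@6:L ball1:lands@7:R ball2:lands@10:L

Derivation:
Beat 0 (L): throw ball1 h=7 -> lands@7:R; in-air after throw: [b1@7:R]
Beat 1 (R): throw ball2 h=2 -> lands@3:R; in-air after throw: [b2@3:R b1@7:R]
Beat 3 (R): throw ball2 h=7 -> lands@10:L; in-air after throw: [b1@7:R b2@10:L]
Beat 4 (L): throw ball3 h=2 -> lands@6:L; in-air after throw: [b3@6:L b1@7:R b2@10:L]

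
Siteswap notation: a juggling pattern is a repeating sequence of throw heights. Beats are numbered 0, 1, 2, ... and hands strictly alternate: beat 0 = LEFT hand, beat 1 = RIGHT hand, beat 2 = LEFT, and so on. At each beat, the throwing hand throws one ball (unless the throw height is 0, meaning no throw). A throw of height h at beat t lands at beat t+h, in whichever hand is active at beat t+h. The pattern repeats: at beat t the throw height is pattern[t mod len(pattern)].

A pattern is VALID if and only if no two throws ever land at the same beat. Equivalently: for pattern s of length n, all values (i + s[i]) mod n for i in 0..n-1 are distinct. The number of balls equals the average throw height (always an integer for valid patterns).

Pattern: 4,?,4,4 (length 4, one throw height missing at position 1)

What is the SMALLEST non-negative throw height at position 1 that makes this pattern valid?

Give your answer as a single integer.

Answer: 0

Derivation:
i=0: (0 + 4) mod 4 = 0
i=1: s[i]=? (unknown)
i=2: (2 + 4) mod 4 = 2
i=3: (3 + 4) mod 4 = 3
Known residues: [0, 2, 3]; need a permutation of 0..3, so missing residue r = 1
Need (1 + s) mod 4 = 1; smallest s = (1 - 1) mod 4 = 0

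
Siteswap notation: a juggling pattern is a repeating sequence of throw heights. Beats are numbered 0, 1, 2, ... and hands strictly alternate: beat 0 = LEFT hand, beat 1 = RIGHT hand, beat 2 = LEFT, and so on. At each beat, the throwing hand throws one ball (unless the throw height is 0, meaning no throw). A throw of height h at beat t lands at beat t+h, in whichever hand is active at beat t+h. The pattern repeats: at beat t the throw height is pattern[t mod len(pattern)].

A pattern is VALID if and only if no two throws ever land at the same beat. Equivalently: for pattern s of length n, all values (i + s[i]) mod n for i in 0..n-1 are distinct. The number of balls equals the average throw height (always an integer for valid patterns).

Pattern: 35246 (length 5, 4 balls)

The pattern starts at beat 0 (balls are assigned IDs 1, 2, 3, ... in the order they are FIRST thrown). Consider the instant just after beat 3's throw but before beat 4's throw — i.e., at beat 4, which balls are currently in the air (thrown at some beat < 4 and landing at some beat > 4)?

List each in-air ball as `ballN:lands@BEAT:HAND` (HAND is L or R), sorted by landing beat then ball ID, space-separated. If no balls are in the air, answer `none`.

Beat 0 (L): throw ball1 h=3 -> lands@3:R; in-air after throw: [b1@3:R]
Beat 1 (R): throw ball2 h=5 -> lands@6:L; in-air after throw: [b1@3:R b2@6:L]
Beat 2 (L): throw ball3 h=2 -> lands@4:L; in-air after throw: [b1@3:R b3@4:L b2@6:L]
Beat 3 (R): throw ball1 h=4 -> lands@7:R; in-air after throw: [b3@4:L b2@6:L b1@7:R]
Beat 4 (L): throw ball3 h=6 -> lands@10:L; in-air after throw: [b2@6:L b1@7:R b3@10:L]

Answer: ball2:lands@6:L ball1:lands@7:R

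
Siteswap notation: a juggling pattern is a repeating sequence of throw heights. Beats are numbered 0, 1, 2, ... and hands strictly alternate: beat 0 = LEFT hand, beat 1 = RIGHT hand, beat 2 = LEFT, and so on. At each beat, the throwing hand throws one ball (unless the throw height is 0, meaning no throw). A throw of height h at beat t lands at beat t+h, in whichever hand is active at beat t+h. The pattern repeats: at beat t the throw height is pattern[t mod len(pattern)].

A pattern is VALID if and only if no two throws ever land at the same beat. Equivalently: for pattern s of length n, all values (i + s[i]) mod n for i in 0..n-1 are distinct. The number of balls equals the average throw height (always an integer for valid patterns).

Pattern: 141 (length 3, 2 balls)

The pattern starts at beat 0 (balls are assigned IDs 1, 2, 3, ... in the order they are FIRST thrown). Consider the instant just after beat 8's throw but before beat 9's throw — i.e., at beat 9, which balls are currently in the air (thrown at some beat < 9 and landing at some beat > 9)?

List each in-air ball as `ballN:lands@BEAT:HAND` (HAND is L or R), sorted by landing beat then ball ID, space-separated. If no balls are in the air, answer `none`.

Beat 0 (L): throw ball1 h=1 -> lands@1:R; in-air after throw: [b1@1:R]
Beat 1 (R): throw ball1 h=4 -> lands@5:R; in-air after throw: [b1@5:R]
Beat 2 (L): throw ball2 h=1 -> lands@3:R; in-air after throw: [b2@3:R b1@5:R]
Beat 3 (R): throw ball2 h=1 -> lands@4:L; in-air after throw: [b2@4:L b1@5:R]
Beat 4 (L): throw ball2 h=4 -> lands@8:L; in-air after throw: [b1@5:R b2@8:L]
Beat 5 (R): throw ball1 h=1 -> lands@6:L; in-air after throw: [b1@6:L b2@8:L]
Beat 6 (L): throw ball1 h=1 -> lands@7:R; in-air after throw: [b1@7:R b2@8:L]
Beat 7 (R): throw ball1 h=4 -> lands@11:R; in-air after throw: [b2@8:L b1@11:R]
Beat 8 (L): throw ball2 h=1 -> lands@9:R; in-air after throw: [b2@9:R b1@11:R]
Beat 9 (R): throw ball2 h=1 -> lands@10:L; in-air after throw: [b2@10:L b1@11:R]

Answer: ball1:lands@11:R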